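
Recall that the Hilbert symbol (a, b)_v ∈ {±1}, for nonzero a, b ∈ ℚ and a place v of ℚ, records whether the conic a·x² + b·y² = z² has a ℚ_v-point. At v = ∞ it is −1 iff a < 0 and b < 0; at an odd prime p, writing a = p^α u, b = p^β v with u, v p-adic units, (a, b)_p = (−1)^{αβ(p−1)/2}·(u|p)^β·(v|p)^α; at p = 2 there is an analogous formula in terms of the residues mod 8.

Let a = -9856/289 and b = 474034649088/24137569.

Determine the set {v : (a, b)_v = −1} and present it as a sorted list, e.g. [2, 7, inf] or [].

(a, b) ≡ (-154, 462) mod (ℚ^×)²; places V = {2, 3, 7, 11, 13, 17, ∞}.
(a,b)_11: α=1, u≡2; β=3, v≡3 (mod 11); (2|11)=-1, (3|11)=+1; sign (−1)^1·-1^3·+1^1 = +1.
(a,b)_7: α=1, u≡3; β=3, v≡5 (mod 7); (3|7)=-1, (5|7)=-1; sign (−1)^1·-1^3·-1^1 = -1.
(a,b)_∞: sgn(-154)=−, sgn(462)=+, so +1.
(a,b)_17: α=-2, u≡4; β=-6, v≡14 (mod 17); (4|17)=+1, (14|17)=-1; sign (−1)^0·+1^-6·-1^-2 = +1.
(a,b)_2: α=7, β=11; u≡3, v≡7 (mod 8); ε(u)ε(v)=1·1, αω(v)=7·0, βω(u)=11·1; sum ≡ 0  ⇒  +1.
(a,b)_13: α=0, u≡8; β=2, v≡5 (mod 13); (8|13)=-1, (5|13)=-1; sign (−1)^0·-1^2·-1^0 = +1.
(a,b)_3: α=0, u≡2; β=1, v≡1 (mod 3); (2|3)=-1, (1|3)=+1; sign (−1)^0·-1^1·+1^0 = -1.
|Ram(-154, 462)| = 2, even; anisotropic at {3, 7}.

[3, 7]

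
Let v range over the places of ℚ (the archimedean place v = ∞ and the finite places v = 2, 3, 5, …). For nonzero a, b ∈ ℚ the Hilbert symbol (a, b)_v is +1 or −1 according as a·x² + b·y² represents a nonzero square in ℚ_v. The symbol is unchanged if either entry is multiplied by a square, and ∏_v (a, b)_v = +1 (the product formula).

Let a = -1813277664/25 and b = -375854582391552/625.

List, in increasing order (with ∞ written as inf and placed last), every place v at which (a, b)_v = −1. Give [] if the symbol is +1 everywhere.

Mod squares: a ≡ -1399134, b ≡ -3. Check v ∈ {∞, 2, 3, 5, 11, 17, 29, 43}.
v=5: a=5^-2·(≡1), b=5^-4·(≡3) mod 5; (1|5)=+1, (3|5)=-1; (−1)^{-2·-4·2}·(+1)^-4·(-1)^-2 = +1.
v=11: a=11^1·(≡8), b=11^2·(≡8) mod 11; (8|11)=-1, (8|11)=-1; (−1)^{1·2·5}·(-1)^2·(-1)^1 = -1.
v=29: a=29^1·(≡8), b=29^2·(≡18) mod 29; (8|29)=-1, (18|29)=-1; (−1)^{1·2·14}·(-1)^2·(-1)^1 = -1.
v=2: v_2(a)=5, v_2(b)=8; units ≡ 1, 5 (mod 8); ε·ε+αω+βω = 0·0+5·1+8·0 ≡ 1  ⇒  (a,b)_2 = -1.
v=∞: -1399134 < 0 and -3 < 0  ⇒  (a,b)_∞ = -1.
v=3: a=3^5·(≡2), b=3^3·(≡2) mod 3; (2|3)=-1, (2|3)=-1; (−1)^{5·3·1}·(-1)^3·(-1)^5 = -1.
v=43: a=43^1·(≡10), b=43^2·(≡40) mod 43; (10|43)=+1, (40|43)=+1; (−1)^{1·2·21}·(+1)^2·(+1)^1 = +1.
v=17: a=17^1·(≡6), b=17^2·(≡10) mod 17; (6|17)=-1, (10|17)=-1; (−1)^{1·2·8}·(-1)^2·(-1)^1 = -1.
(-1399134, -3 / ℚ) ramifies at {2, 3, 11, 17, 29, ∞}: a division algebra.

[2, 3, 11, 17, 29, inf]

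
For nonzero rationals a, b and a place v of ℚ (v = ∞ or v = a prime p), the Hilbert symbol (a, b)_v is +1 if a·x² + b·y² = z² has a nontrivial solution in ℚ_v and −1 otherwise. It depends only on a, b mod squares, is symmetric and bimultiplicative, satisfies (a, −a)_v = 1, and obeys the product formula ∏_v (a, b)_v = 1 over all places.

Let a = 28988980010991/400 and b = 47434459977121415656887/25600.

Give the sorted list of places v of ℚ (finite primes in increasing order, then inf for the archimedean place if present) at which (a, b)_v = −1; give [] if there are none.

[2, 3, 41, 43]

Mod squares: a ≡ 811538871, b ≡ 1247. Check v ∈ {∞, 2, 3, 5, 7, 11, 13, 29, 37, 41, 43}.
v=11: a=11^1·(≡9), b=11^2·(≡1) mod 11; (9|11)=+1, (1|11)=+1; (−1)^{1·2·5}·(+1)^2·(+1)^1 = +1.
v=3: a=3^7·(≡2), b=3^14·(≡2) mod 3; (2|3)=-1, (2|3)=-1; (−1)^{7·14·1}·(-1)^14·(-1)^7 = -1.
v=43: a=43^1·(≡7), b=43^1·(≡39) mod 43; (7|43)=-1, (39|43)=-1; (−1)^{1·1·21}·(-1)^1·(-1)^1 = -1.
v=13: a=13^1·(≡2), b=13^4·(≡3) mod 13; (2|13)=-1, (3|13)=+1; (−1)^{1·4·6}·(-1)^4·(+1)^1 = +1.
v=7: a=7^2·(≡3), b=7^0·(≡2) mod 7; (3|7)=-1, (2|7)=+1; (−1)^{2·0·3}·(-1)^0·(+1)^2 = +1.
v=5: a=5^-2·(≡1), b=5^-2·(≡3) mod 5; (1|5)=+1, (3|5)=-1; (−1)^{-2·-2·2}·(+1)^-2·(-1)^-2 = +1.
v=37: a=37^1·(≡19), b=37^2·(≡7) mod 37; (19|37)=-1, (7|37)=+1; (−1)^{1·2·18}·(-1)^2·(+1)^1 = +1.
v=2: v_2(a)=-4, v_2(b)=-10; units ≡ 7, 7 (mod 8); ε·ε+αω+βω = 1·1+-4·0+-10·0 ≡ 1  ⇒  (a,b)_2 = -1.
v=29: a=29^1·(≡17), b=29^1·(≡8) mod 29; (17|29)=-1, (8|29)=-1; (−1)^{1·1·14}·(-1)^1·(-1)^1 = +1.
v=∞: 811538871 > 0 and 1247 > 0  ⇒  (a,b)_∞ = +1.
v=41: a=41^1·(≡21), b=41^2·(≡24) mod 41; (21|41)=+1, (24|41)=-1; (−1)^{1·2·20}·(+1)^2·(-1)^1 = -1.
(811538871, 1247 / ℚ) ramifies at {2, 3, 41, 43}: a division algebra.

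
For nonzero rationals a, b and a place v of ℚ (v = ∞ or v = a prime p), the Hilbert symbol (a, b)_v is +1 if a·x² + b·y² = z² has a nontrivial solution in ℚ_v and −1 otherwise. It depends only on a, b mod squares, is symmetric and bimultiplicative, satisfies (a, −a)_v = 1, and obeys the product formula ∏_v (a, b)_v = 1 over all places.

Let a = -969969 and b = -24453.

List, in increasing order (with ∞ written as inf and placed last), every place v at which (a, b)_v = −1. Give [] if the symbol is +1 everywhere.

(a, b) ≡ (-969969, -2717) mod (ℚ^×)²; places V = {2, 3, 7, 11, 13, 17, 19, ∞}.
(a,b)_∞: sgn(-969969)=−, sgn(-2717)=−, so -1.
(a,b)_19: α=1, u≡2; β=1, v≡5 (mod 19); (2|19)=-1, (5|19)=+1; sign (−1)^1·-1^1·+1^1 = +1.
(a,b)_2: α=0, β=0; u≡7, v≡3 (mod 8); ε(u)ε(v)=1·1, αω(v)=0·1, βω(u)=0·0; sum ≡ 1  ⇒  -1.
(a,b)_7: α=1, u≡5; β=0, v≡5 (mod 7); (5|7)=-1, (5|7)=-1; sign (−1)^0·-1^0·-1^1 = -1.
(a,b)_17: α=1, u≡12; β=0, v≡10 (mod 17); (12|17)=-1, (10|17)=-1; sign (−1)^0·-1^0·-1^1 = -1.
(a,b)_13: α=1, u≡7; β=1, v≡4 (mod 13); (7|13)=-1, (4|13)=+1; sign (−1)^0·-1^1·+1^1 = -1.
(a,b)_11: α=1, u≡8; β=1, v≡10 (mod 11); (8|11)=-1, (10|11)=-1; sign (−1)^1·-1^1·-1^1 = -1.
(a,b)_3: α=1, u≡2; β=2, v≡1 (mod 3); (2|3)=-1, (1|3)=+1; sign (−1)^0·-1^2·+1^1 = +1.
Ram(-969969, -2717) = {2, 7, 11, 13, 17, ∞}; no ℚ_2-point on the conic.

[2, 7, 11, 13, 17, inf]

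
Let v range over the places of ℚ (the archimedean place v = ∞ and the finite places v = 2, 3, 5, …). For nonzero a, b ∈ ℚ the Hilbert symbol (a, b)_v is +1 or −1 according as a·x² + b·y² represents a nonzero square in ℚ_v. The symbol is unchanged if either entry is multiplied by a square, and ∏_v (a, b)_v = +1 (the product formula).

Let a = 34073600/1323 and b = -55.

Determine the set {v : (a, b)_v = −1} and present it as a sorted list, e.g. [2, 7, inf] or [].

[3, 5]

Mod squares: a ≡ 33, b ≡ -55. Check v ∈ {∞, 2, 3, 5, 7, 11}.
v=11: a=11^3·(≡1), b=11^1·(≡6) mod 11; (1|11)=+1, (6|11)=-1; (−1)^{3·1·5}·(+1)^1·(-1)^3 = +1.
v=3: a=3^-3·(≡2), b=3^0·(≡2) mod 3; (2|3)=-1, (2|3)=-1; (−1)^{-3·0·1}·(-1)^0·(-1)^-3 = -1.
v=5: a=5^2·(≡3), b=5^1·(≡4) mod 5; (3|5)=-1, (4|5)=+1; (−1)^{2·1·2}·(-1)^1·(+1)^2 = -1.
v=7: a=7^-2·(≡6), b=7^0·(≡1) mod 7; (6|7)=-1, (1|7)=+1; (−1)^{-2·0·3}·(-1)^0·(+1)^-2 = +1.
v=∞: 33 > 0 and -55 < 0  ⇒  (a,b)_∞ = +1.
v=2: v_2(a)=10, v_2(b)=0; units ≡ 1, 1 (mod 8); ε·ε+αω+βω = 0·0+10·0+0·0 ≡ 0  ⇒  (a,b)_2 = +1.
Ram(33, -55) = {3, 5}; no ℚ_3-point on the conic.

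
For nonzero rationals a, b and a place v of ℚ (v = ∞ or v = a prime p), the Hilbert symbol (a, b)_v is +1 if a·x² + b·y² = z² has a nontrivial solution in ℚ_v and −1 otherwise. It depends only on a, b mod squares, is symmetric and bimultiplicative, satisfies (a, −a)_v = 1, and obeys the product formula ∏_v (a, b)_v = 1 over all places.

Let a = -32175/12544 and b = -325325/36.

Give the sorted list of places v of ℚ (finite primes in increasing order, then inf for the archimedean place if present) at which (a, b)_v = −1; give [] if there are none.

[11, inf]

Mod squares: a ≡ -143, b ≡ -77. Check v ∈ {∞, 2, 3, 5, 7, 11, 13}.
v=7: a=7^-2·(≡1), b=7^1·(≡5) mod 7; (1|7)=+1, (5|7)=-1; (−1)^{-2·1·3}·(+1)^1·(-1)^-2 = +1.
v=3: a=3^2·(≡1), b=3^-2·(≡1) mod 3; (1|3)=+1, (1|3)=+1; (−1)^{2·-2·1}·(+1)^-2·(+1)^2 = +1.
v=13: a=13^1·(≡5), b=13^2·(≡9) mod 13; (5|13)=-1, (9|13)=+1; (−1)^{1·2·6}·(-1)^2·(+1)^1 = +1.
v=5: a=5^2·(≡2), b=5^2·(≡2) mod 5; (2|5)=-1, (2|5)=-1; (−1)^{2·2·2}·(-1)^2·(-1)^2 = +1.
v=2: v_2(a)=-8, v_2(b)=-2; units ≡ 1, 3 (mod 8); ε·ε+αω+βω = 0·1+-8·1+-2·0 ≡ 0  ⇒  (a,b)_2 = +1.
v=11: a=11^1·(≡3), b=11^1·(≡5) mod 11; (3|11)=+1, (5|11)=+1; (−1)^{1·1·5}·(+1)^1·(+1)^1 = -1.
v=∞: -143 < 0 and -77 < 0  ⇒  (a,b)_∞ = -1.
Ram(-143, -77) = {11, ∞}; no ℚ_11-point on the conic.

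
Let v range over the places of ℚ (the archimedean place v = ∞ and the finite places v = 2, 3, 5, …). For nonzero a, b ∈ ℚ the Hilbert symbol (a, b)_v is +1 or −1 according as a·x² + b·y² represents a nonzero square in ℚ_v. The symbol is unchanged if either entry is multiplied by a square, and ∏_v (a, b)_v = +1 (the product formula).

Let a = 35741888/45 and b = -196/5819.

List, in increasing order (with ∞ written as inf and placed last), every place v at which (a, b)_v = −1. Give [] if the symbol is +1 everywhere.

[7, 11, 13, 17]

(a, b) ≡ (7735, -11) mod (ℚ^×)²; places V = {2, 3, 5, 7, 11, 13, 17, 19, 23, ∞}.
(a,b)_23: α=0, u≡20; β=-2, v≡1 (mod 23); (20|23)=-1, (1|23)=+1; sign (−1)^0·-1^-2·+1^0 = +1.
(a,b)_19: α=2, u≡8; β=0, v≡14 (mod 19); (8|19)=-1, (14|19)=-1; sign (−1)^0·-1^0·-1^2 = +1.
(a,b)_7: α=1, u≡3; β=2, v≡5 (mod 7); (3|7)=-1, (5|7)=-1; sign (−1)^0·-1^2·-1^1 = -1.
(a,b)_5: α=-1, u≡2; β=0, v≡1 (mod 5); (2|5)=-1, (1|5)=+1; sign (−1)^0·-1^0·+1^-1 = +1.
(a,b)_11: α=0, u≡6; β=-1, v≡2 (mod 11); (6|11)=-1, (2|11)=-1; sign (−1)^0·-1^-1·-1^0 = -1.
(a,b)_2: α=6, β=2; u≡7, v≡5 (mod 8); ε(u)ε(v)=1·0, αω(v)=6·1, βω(u)=2·0; sum ≡ 0  ⇒  +1.
(a,b)_17: α=1, u≡16; β=0, v≡5 (mod 17); (16|17)=+1, (5|17)=-1; sign (−1)^0·+1^0·-1^1 = -1.
(a,b)_∞: sgn(7735)=+, sgn(-11)=−, so +1.
(a,b)_3: α=-2, u≡1; β=0, v≡1 (mod 3); (1|3)=+1, (1|3)=+1; sign (−1)^0·+1^0·+1^-2 = +1.
(a,b)_13: α=1, u≡1; β=0, v≡8 (mod 13); (1|13)=+1, (8|13)=-1; sign (−1)^0·+1^0·-1^1 = -1.
|Ram(7735, -11)| = 4, even; anisotropic at {7, 11, 13, 17}.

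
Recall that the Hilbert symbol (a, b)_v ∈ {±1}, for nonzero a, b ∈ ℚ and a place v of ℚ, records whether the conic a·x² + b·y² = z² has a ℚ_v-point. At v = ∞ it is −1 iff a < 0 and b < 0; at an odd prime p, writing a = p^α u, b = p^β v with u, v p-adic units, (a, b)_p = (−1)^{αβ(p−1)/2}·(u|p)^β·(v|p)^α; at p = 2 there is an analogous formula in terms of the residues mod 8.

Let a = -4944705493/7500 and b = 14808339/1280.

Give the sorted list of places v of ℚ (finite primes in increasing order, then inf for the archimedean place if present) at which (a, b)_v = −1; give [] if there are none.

Mod squares: a ≡ -302737071, b ≡ 18655. Check v ∈ {∞, 2, 3, 5, 7, 13, 17, 37, 41, 43}.
v=3: a=3^-1·(≡2), b=3^4·(≡1) mod 3; (2|3)=-1, (1|3)=+1; (−1)^{-1·4·1}·(-1)^4·(+1)^-1 = +1.
v=37: a=37^1·(≡32), b=37^0·(≡4) mod 37; (32|37)=-1, (4|37)=+1; (−1)^{1·0·18}·(-1)^0·(+1)^1 = +1.
v=41: a=41^1·(≡16), b=41^1·(≡33) mod 41; (16|41)=+1, (33|41)=+1; (−1)^{1·1·20}·(+1)^1·(+1)^1 = +1.
v=2: v_2(a)=-2, v_2(b)=-8; units ≡ 1, 7 (mod 8); ε·ε+αω+βω = 0·1+-2·0+-8·0 ≡ 0  ⇒  (a,b)_2 = +1.
v=∞: -302737071 < 0 and 18655 > 0  ⇒  (a,b)_∞ = +1.
v=43: a=43^1·(≡4), b=43^0·(≡13) mod 43; (4|43)=+1, (13|43)=+1; (−1)^{1·0·21}·(+1)^0·(+1)^1 = +1.
v=5: a=5^-4·(≡1), b=5^-1·(≡4) mod 5; (1|5)=+1, (4|5)=+1; (−1)^{-4·-1·2}·(+1)^-1·(+1)^-4 = +1.
v=7: a=7^3·(≡5), b=7^3·(≡3) mod 7; (5|7)=-1, (3|7)=-1; (−1)^{3·3·3}·(-1)^3·(-1)^3 = -1.
v=13: a=13^1·(≡5), b=13^1·(≡5) mod 13; (5|13)=-1, (5|13)=-1; (−1)^{1·1·6}·(-1)^1·(-1)^1 = +1.
v=17: a=17^1·(≡8), b=17^0·(≡6) mod 17; (8|17)=+1, (6|17)=-1; (−1)^{1·0·8}·(+1)^0·(-1)^1 = -1.
|Ram(-302737071, 18655)| = 2, even; anisotropic at {7, 17}.

[7, 17]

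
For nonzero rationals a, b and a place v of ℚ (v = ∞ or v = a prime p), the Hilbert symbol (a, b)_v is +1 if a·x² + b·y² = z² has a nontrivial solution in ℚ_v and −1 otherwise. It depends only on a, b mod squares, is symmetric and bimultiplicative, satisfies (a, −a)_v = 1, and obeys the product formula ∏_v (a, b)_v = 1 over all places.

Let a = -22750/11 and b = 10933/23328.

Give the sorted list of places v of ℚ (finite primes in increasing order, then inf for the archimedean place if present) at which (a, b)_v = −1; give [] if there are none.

Mod squares: a ≡ -10010, b ≡ 26. Check v ∈ {∞, 2, 3, 5, 7, 11, 13, 29}.
v=5: a=5^3·(≡3), b=5^0·(≡1) mod 5; (3|5)=-1, (1|5)=+1; (−1)^{3·0·2}·(-1)^0·(+1)^3 = +1.
v=11: a=11^-1·(≡9), b=11^0·(≡4) mod 11; (9|11)=+1, (4|11)=+1; (−1)^{-1·0·5}·(+1)^0·(+1)^-1 = +1.
v=13: a=13^1·(≡4), b=13^1·(≡8) mod 13; (4|13)=+1, (8|13)=-1; (−1)^{1·1·6}·(+1)^1·(-1)^1 = -1.
v=7: a=7^1·(≡3), b=7^0·(≡5) mod 7; (3|7)=-1, (5|7)=-1; (−1)^{1·0·3}·(-1)^0·(-1)^1 = -1.
v=∞: -10010 < 0 and 26 > 0  ⇒  (a,b)_∞ = +1.
v=3: a=3^0·(≡1), b=3^-6·(≡2) mod 3; (1|3)=+1, (2|3)=-1; (−1)^{0·-6·1}·(+1)^-6·(-1)^0 = +1.
v=29: a=29^0·(≡4), b=29^2·(≡18) mod 29; (4|29)=+1, (18|29)=-1; (−1)^{0·2·14}·(+1)^2·(-1)^0 = +1.
v=2: v_2(a)=1, v_2(b)=-5; units ≡ 3, 5 (mod 8); ε·ε+αω+βω = 1·0+1·1+-5·1 ≡ 0  ⇒  (a,b)_2 = +1.
|Ram(-10010, 26)| = 2, even; anisotropic at {7, 13}.

[7, 13]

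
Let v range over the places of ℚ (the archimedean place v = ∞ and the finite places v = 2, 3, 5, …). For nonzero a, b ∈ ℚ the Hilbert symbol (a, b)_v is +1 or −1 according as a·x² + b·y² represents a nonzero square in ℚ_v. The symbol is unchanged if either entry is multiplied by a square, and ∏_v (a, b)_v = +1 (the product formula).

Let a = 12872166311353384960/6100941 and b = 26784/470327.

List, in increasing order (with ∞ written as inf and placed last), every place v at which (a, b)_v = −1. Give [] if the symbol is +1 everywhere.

Mod squares: a ≡ 3990, b ≡ 4278. Check v ∈ {∞, 2, 3, 5, 7, 11, 13, 19, 23, 31}.
v=3: a=3^-1·(≡1), b=3^3·(≡1) mod 3; (1|3)=+1, (1|3)=+1; (−1)^{-1·3·1}·(+1)^3·(+1)^-1 = -1.
v=19: a=19^1·(≡1), b=19^0·(≡13) mod 19; (1|19)=+1, (13|19)=-1; (−1)^{1·0·9}·(+1)^0·(-1)^1 = -1.
v=2: v_2(a)=19, v_2(b)=5; units ≡ 3, 3 (mod 8); ε·ε+αω+βω = 1·1+19·1+5·1 ≡ 1  ⇒  (a,b)_2 = -1.
v=11: a=11^-2·(≡7), b=11^-2·(≡8) mod 11; (7|11)=-1, (8|11)=-1; (−1)^{-2·-2·5}·(-1)^-2·(-1)^-2 = +1.
v=∞: 3990 > 0 and 4278 > 0  ⇒  (a,b)_∞ = +1.
v=5: a=5^1·(≡2), b=5^0·(≡2) mod 5; (2|5)=-1, (2|5)=-1; (−1)^{1·0·2}·(-1)^0·(-1)^1 = -1.
v=13: a=13^0·(≡1), b=13^-2·(≡4) mod 13; (1|13)=+1, (4|13)=+1; (−1)^{0·-2·6}·(+1)^-2·(+1)^0 = +1.
v=23: a=23^4·(≡19), b=23^-1·(≡6) mod 23; (19|23)=-1, (6|23)=+1; (−1)^{4·-1·11}·(-1)^-1·(+1)^4 = -1.
v=31: a=31^4·(≡13), b=31^1·(≡7) mod 31; (13|31)=-1, (7|31)=+1; (−1)^{4·1·15}·(-1)^1·(+1)^4 = -1.
v=7: a=7^-5·(≡6), b=7^0·(≡4) mod 7; (6|7)=-1, (4|7)=+1; (−1)^{-5·0·3}·(-1)^0·(+1)^-5 = +1.
|Ram(3990, 4278)| = 6, even; anisotropic at {2, 3, 5, 19, 23, 31}.

[2, 3, 5, 19, 23, 31]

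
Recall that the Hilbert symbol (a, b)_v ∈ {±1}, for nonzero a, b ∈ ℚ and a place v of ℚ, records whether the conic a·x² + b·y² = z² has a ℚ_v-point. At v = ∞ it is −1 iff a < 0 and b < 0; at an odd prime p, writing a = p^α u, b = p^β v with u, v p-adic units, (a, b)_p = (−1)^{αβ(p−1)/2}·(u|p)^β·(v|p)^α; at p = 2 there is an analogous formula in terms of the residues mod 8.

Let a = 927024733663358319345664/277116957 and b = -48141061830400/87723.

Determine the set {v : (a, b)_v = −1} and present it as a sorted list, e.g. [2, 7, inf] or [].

[11, 13, 31, 37]

(a, b) ≡ (13, -870573) mod (ℚ^×)²; places V = {2, 3, 5, 7, 11, 13, 19, 23, 31, 37, ∞}.
(a,b)_2: α=14, β=8; u≡5, v≡3 (mod 8); ε(u)ε(v)=0·1, αω(v)=14·1, βω(u)=8·1; sum ≡ 0  ⇒  +1.
(a,b)_11: α=2, u≡2; β=1, v≡7 (mod 11); (2|11)=-1, (7|11)=-1; sign (−1)^0·-1^1·-1^2 = -1.
(a,b)_13: α=-1, u≡12; β=0, v≡6 (mod 13); (12|13)=+1, (6|13)=-1; sign (−1)^0·+1^0·-1^-1 = -1.
(a,b)_5: α=0, u≡2; β=2, v≡3 (mod 5); (2|5)=-1, (3|5)=-1; sign (−1)^0·-1^2·-1^0 = +1.
(a,b)_∞: sgn(13)=+, sgn(-870573)=−, so +1.
(a,b)_3: α=-10, u≡1; β=-5, v≡2 (mod 3); (1|3)=+1, (2|3)=-1; sign (−1)^0·+1^-5·-1^-10 = +1.
(a,b)_31: α=2, u≡22; β=1, v≡21 (mod 31); (22|31)=-1, (21|31)=-1; sign (−1)^0·-1^1·-1^2 = -1.
(a,b)_37: α=2, u≡32; β=1, v≡33 (mod 37); (32|37)=-1, (33|37)=+1; sign (−1)^0·-1^1·+1^2 = -1.
(a,b)_19: α=-2, u≡13; β=-2, v≡4 (mod 19); (13|19)=-1, (4|19)=+1; sign (−1)^0·-1^-2·+1^-2 = +1.
(a,b)_23: α=6, u≡3; β=3, v≡19 (mod 23); (3|23)=+1, (19|23)=-1; sign (−1)^0·+1^3·-1^6 = +1.
(a,b)_7: α=4, u≡3; β=2, v≡6 (mod 7); (3|7)=-1, (6|7)=-1; sign (−1)^0·-1^2·-1^4 = +1.
Ram(13, -870573) = {11, 13, 31, 37}; no ℚ_11-point on the conic.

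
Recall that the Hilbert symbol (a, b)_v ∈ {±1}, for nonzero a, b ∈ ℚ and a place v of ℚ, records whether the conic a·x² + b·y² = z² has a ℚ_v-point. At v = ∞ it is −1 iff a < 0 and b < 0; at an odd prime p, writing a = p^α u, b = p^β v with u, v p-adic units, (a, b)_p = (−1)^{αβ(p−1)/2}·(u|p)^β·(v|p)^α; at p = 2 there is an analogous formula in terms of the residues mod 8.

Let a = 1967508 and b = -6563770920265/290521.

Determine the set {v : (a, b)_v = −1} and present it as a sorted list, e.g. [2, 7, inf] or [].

Mod squares: a ≡ 54653, b ≡ -273265. Check v ∈ {∞, 2, 3, 5, 7, 11, 13, 29, 31, 41, 43}.
v=3: a=3^2·(≡2), b=3^0·(≡2) mod 3; (2|3)=-1, (2|3)=-1; (−1)^{2·0·1}·(-1)^0·(-1)^2 = +1.
v=2: v_2(a)=2, v_2(b)=0; units ≡ 5, 7 (mod 8); ε·ε+αω+βω = 0·1+2·0+0·1 ≡ 0  ⇒  (a,b)_2 = +1.
v=31: a=31^1·(≡11), b=31^1·(≡9) mod 31; (11|31)=-1, (9|31)=+1; (−1)^{1·1·15}·(-1)^1·(+1)^1 = +1.
v=41: a=41^1·(≡18), b=41^1·(≡37) mod 41; (18|41)=+1, (37|41)=+1; (−1)^{1·1·20}·(+1)^1·(+1)^1 = +1.
v=43: a=43^1·(≡4), b=43^1·(≡4) mod 43; (4|43)=+1, (4|43)=+1; (−1)^{1·1·21}·(+1)^1·(+1)^1 = -1.
v=29: a=29^0·(≡3), b=29^2·(≡8) mod 29; (3|29)=-1, (8|29)=-1; (−1)^{0·2·14}·(-1)^2·(-1)^0 = +1.
v=5: a=5^0·(≡3), b=5^1·(≡2) mod 5; (3|5)=-1, (2|5)=-1; (−1)^{0·1·2}·(-1)^1·(-1)^0 = -1.
v=7: a=7^0·(≡4), b=7^-4·(≡4) mod 7; (4|7)=+1, (4|7)=+1; (−1)^{0·-4·3}·(+1)^-4·(+1)^0 = +1.
v=∞: 54653 > 0 and -273265 < 0  ⇒  (a,b)_∞ = +1.
v=13: a=13^0·(≡10), b=13^4·(≡2) mod 13; (10|13)=+1, (2|13)=-1; (−1)^{0·4·6}·(+1)^4·(-1)^0 = +1.
v=11: a=11^0·(≡4), b=11^-2·(≡8) mod 11; (4|11)=+1, (8|11)=-1; (−1)^{0·-2·5}·(+1)^-2·(-1)^0 = +1.
(54653, -273265 / ℚ) ramifies at {5, 43}: a division algebra.

[5, 43]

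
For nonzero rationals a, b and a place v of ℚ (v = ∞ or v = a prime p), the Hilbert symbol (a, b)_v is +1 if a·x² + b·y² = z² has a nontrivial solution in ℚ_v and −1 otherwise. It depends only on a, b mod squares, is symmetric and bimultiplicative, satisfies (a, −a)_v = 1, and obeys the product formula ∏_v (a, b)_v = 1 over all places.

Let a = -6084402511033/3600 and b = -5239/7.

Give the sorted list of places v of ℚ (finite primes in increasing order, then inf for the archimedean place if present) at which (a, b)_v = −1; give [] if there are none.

(a, b) ≡ (-21793, -217) mod (ℚ^×)²; places V = {2, 3, 5, 7, 11, 13, 19, 31, 37, ∞}.
(a,b)_31: α=3, u≡19; β=1, v≡29 (mod 31); (19|31)=+1, (29|31)=-1; sign (−1)^1·+1^1·-1^3 = +1.
(a,b)_∞: sgn(-21793)=−, sgn(-217)=−, so -1.
(a,b)_19: α=1, u≡3; β=0, v≡17 (mod 19); (3|19)=-1, (17|19)=+1; sign (−1)^0·-1^0·+1^1 = +1.
(a,b)_13: α=0, u≡2; β=2, v≡3 (mod 13); (2|13)=-1, (3|13)=+1; sign (−1)^0·-1^2·+1^0 = +1.
(a,b)_11: α=2, u≡3; β=0, v≡9 (mod 11); (3|11)=+1, (9|11)=+1; sign (−1)^0·+1^0·+1^2 = +1.
(a,b)_2: α=-4, β=0; u≡7, v≡7 (mod 8); ε(u)ε(v)=1·1, αω(v)=-4·0, βω(u)=0·0; sum ≡ 1  ⇒  -1.
(a,b)_3: α=-2, u≡2; β=0, v≡2 (mod 3); (2|3)=-1, (2|3)=-1; sign (−1)^0·-1^0·-1^-2 = +1.
(a,b)_5: α=-2, u≡3; β=0, v≡3 (mod 5); (3|5)=-1, (3|5)=-1; sign (−1)^0·-1^0·-1^-2 = +1.
(a,b)_7: α=4, u≡3; β=-1, v≡4 (mod 7); (3|7)=-1, (4|7)=+1; sign (−1)^0·-1^-1·+1^4 = -1.
(a,b)_37: α=1, u≡21; β=0, v≡18 (mod 37); (21|37)=+1, (18|37)=-1; sign (−1)^0·+1^0·-1^1 = -1.
|Ram(-21793, -217)| = 4, even; anisotropic at {2, 7, 37, ∞}.

[2, 7, 37, inf]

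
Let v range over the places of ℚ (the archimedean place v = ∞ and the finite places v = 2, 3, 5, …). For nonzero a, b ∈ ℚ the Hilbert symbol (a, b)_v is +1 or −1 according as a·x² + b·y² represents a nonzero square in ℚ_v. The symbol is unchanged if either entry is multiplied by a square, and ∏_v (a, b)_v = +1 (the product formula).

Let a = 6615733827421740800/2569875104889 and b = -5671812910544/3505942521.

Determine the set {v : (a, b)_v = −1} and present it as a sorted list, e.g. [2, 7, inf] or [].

Mod squares: a ≡ 23, b ≡ -29. Check v ∈ {∞, 2, 3, 5, 11, 17, 19, 23, 29, 43}.
v=11: a=11^0·(≡5), b=11^2·(≡1) mod 11; (5|11)=+1, (1|11)=+1; (−1)^{0·2·5}·(+1)^2·(+1)^0 = +1.
v=5: a=5^2·(≡3), b=5^0·(≡1) mod 5; (3|5)=-1, (1|5)=+1; (−1)^{2·0·2}·(-1)^0·(+1)^2 = +1.
v=29: a=29^2·(≡24), b=29^1·(≡4) mod 29; (24|29)=+1, (4|29)=+1; (−1)^{2·1·14}·(+1)^1·(+1)^2 = +1.
v=17: a=17^-4·(≡6), b=17^-2·(≡11) mod 17; (6|17)=-1, (11|17)=-1; (−1)^{-4·-2·8}·(-1)^-2·(-1)^-4 = +1.
v=∞: 23 > 0 and -29 < 0  ⇒  (a,b)_∞ = +1.
v=19: a=19^2·(≡11), b=19^2·(≡6) mod 19; (11|19)=+1, (6|19)=+1; (−1)^{2·2·9}·(+1)^2·(+1)^2 = +1.
v=3: a=3^-2·(≡2), b=3^-8·(≡1) mod 3; (2|3)=-1, (1|3)=+1; (−1)^{-2·-8·1}·(-1)^-8·(+1)^-2 = +1.
v=23: a=23^7·(≡4), b=23^4·(≡14) mod 23; (4|23)=+1, (14|23)=-1; (−1)^{7·4·11}·(+1)^4·(-1)^7 = -1.
v=2: v_2(a)=8, v_2(b)=4; units ≡ 7, 3 (mod 8); ε·ε+αω+βω = 1·1+8·1+4·0 ≡ 1  ⇒  (a,b)_2 = -1.
v=43: a=43^-4·(≡25), b=43^-2·(≡17) mod 43; (25|43)=+1, (17|43)=+1; (−1)^{-4·-2·21}·(+1)^-2·(+1)^-4 = +1.
Ram(23, -29) = {2, 23}; no ℚ_2-point on the conic.

[2, 23]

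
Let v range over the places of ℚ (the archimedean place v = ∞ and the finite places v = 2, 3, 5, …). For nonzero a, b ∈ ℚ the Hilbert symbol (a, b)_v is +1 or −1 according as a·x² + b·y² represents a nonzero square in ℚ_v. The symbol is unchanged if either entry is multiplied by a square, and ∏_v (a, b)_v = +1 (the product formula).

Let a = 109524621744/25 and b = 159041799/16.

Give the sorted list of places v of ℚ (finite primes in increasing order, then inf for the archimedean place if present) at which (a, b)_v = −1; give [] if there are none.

(a, b) ≡ (19, 111) mod (ℚ^×)²; places V = {2, 3, 5, 7, 19, 37, ∞}.
(a,b)_∞: sgn(19)=+, sgn(111)=+, so +1.
(a,b)_19: α=3, u≡6; β=2, v≡17 (mod 19); (6|19)=+1, (17|19)=+1; sign (−1)^0·+1^2·+1^3 = +1.
(a,b)_7: α=0, u≡5; β=2, v≡6 (mod 7); (5|7)=-1, (6|7)=-1; sign (−1)^0·-1^2·-1^0 = +1.
(a,b)_5: α=-2, u≡4; β=0, v≡4 (mod 5); (4|5)=+1, (4|5)=+1; sign (−1)^0·+1^0·+1^-2 = +1.
(a,b)_2: α=4, β=-4; u≡3, v≡7 (mod 8); ε(u)ε(v)=1·1, αω(v)=4·0, βω(u)=-4·1; sum ≡ 1  ⇒  -1.
(a,b)_3: α=6, u≡1; β=5, v≡1 (mod 3); (1|3)=+1, (1|3)=+1; sign (−1)^0·+1^5·+1^6 = +1.
(a,b)_37: α=2, u≡8; β=1, v≡34 (mod 37); (8|37)=-1, (34|37)=+1; sign (−1)^0·-1^1·+1^2 = -1.
|Ram(19, 111)| = 2, even; anisotropic at {2, 37}.

[2, 37]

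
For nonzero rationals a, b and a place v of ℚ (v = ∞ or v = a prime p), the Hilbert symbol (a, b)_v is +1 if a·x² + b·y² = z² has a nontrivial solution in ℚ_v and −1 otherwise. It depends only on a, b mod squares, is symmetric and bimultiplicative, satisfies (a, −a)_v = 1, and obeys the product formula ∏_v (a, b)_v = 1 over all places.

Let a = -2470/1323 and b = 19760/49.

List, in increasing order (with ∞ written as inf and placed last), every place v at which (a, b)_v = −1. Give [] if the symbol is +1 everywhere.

[3, 13]

Mod squares: a ≡ -7410, b ≡ 1235. Check v ∈ {∞, 2, 3, 5, 7, 13, 19}.
v=7: a=7^-2·(≡6), b=7^-2·(≡6) mod 7; (6|7)=-1, (6|7)=-1; (−1)^{-2·-2·3}·(-1)^-2·(-1)^-2 = +1.
v=5: a=5^1·(≡2), b=5^1·(≡3) mod 5; (2|5)=-1, (3|5)=-1; (−1)^{1·1·2}·(-1)^1·(-1)^1 = +1.
v=∞: -7410 < 0 and 1235 > 0  ⇒  (a,b)_∞ = +1.
v=2: v_2(a)=1, v_2(b)=4; units ≡ 7, 3 (mod 8); ε·ε+αω+βω = 1·1+1·1+4·0 ≡ 0  ⇒  (a,b)_2 = +1.
v=13: a=13^1·(≡7), b=13^1·(≡9) mod 13; (7|13)=-1, (9|13)=+1; (−1)^{1·1·6}·(-1)^1·(+1)^1 = -1.
v=19: a=19^1·(≡5), b=19^1·(≡3) mod 19; (5|19)=+1, (3|19)=-1; (−1)^{1·1·9}·(+1)^1·(-1)^1 = +1.
v=3: a=3^-3·(≡2), b=3^0·(≡2) mod 3; (2|3)=-1, (2|3)=-1; (−1)^{-3·0·1}·(-1)^0·(-1)^-3 = -1.
(-7410, 1235 / ℚ) ramifies at {3, 13}: a division algebra.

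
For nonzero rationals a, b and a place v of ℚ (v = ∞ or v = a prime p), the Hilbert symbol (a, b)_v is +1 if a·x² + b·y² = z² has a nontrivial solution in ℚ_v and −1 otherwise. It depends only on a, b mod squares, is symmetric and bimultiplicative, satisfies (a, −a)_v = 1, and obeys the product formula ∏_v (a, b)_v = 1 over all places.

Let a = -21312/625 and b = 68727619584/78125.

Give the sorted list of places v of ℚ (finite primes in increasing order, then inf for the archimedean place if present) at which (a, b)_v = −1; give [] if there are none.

(a, b) ≡ (-37, 2330445) mod (ℚ^×)²; places V = {2, 3, 5, 13, 17, 19, 37, ∞}.
(a,b)_5: α=-4, u≡3; β=-7, v≡4 (mod 5); (3|5)=-1, (4|5)=+1; sign (−1)^0·-1^-7·+1^-4 = -1.
(a,b)_2: α=6, β=14; u≡3, v≡5 (mod 8); ε(u)ε(v)=1·0, αω(v)=6·1, βω(u)=14·1; sum ≡ 0  ⇒  +1.
(a,b)_37: α=1, u≡33; β=1, v≡33 (mod 37); (33|37)=+1, (33|37)=+1; sign (−1)^0·+1^1·+1^1 = +1.
(a,b)_∞: sgn(-37)=−, sgn(2330445)=+, so +1.
(a,b)_19: α=0, u≡16; β=1, v≡2 (mod 19); (16|19)=+1, (2|19)=-1; sign (−1)^0·+1^1·-1^0 = +1.
(a,b)_13: α=0, u≡8; β=1, v≡2 (mod 13); (8|13)=-1, (2|13)=-1; sign (−1)^0·-1^1·-1^0 = -1.
(a,b)_17: α=0, u≡7; β=1, v≡11 (mod 17); (7|17)=-1, (11|17)=-1; sign (−1)^0·-1^1·-1^0 = -1.
(a,b)_3: α=2, u≡2; β=3, v≡1 (mod 3); (2|3)=-1, (1|3)=+1; sign (−1)^0·-1^3·+1^2 = -1.
(-37, 2330445 / ℚ) ramifies at {3, 5, 13, 17}: a division algebra.

[3, 5, 13, 17]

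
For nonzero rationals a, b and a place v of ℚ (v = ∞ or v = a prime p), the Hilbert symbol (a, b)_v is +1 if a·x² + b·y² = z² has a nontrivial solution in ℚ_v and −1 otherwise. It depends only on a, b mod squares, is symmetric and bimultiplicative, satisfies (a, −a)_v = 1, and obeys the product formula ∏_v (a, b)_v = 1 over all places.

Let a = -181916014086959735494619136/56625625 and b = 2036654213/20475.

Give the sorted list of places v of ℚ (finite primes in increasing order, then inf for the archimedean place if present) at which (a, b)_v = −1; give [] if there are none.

[7, 31]

(a, b) ≡ (-1431859, 911183) mod (ℚ^×)²; places V = {2, 3, 5, 7, 11, 13, 17, 19, 31, 41, 43, ∞}.
(a,b)_13: α=3, u≡7; β=-1, v≡11 (mod 13); (7|13)=-1, (11|13)=-1; sign (−1)^0·-1^-1·-1^3 = +1.
(a,b)_31: α=3, u≡2; β=1, v≡19 (mod 31); (2|31)=+1, (19|31)=+1; sign (−1)^1·+1^1·+1^3 = -1.
(a,b)_43: α=-2, u≡35; β=0, v≡9 (mod 43); (35|43)=+1, (9|43)=+1; sign (−1)^0·+1^0·+1^-2 = +1.
(a,b)_17: α=3, u≡1; β=1, v≡1 (mod 17); (1|17)=+1, (1|17)=+1; sign (−1)^0·+1^1·+1^3 = +1.
(a,b)_19: α=3, u≡2; β=1, v≡7 (mod 19); (2|19)=-1, (7|19)=+1; sign (−1)^1·-1^1·+1^3 = +1.
(a,b)_∞: sgn(-1431859)=−, sgn(911183)=+, so +1.
(a,b)_41: α=2, u≡18; β=2, v≡4 (mod 41); (18|41)=+1, (4|41)=+1; sign (−1)^0·+1^2·+1^2 = +1.
(a,b)_2: α=12, β=0; u≡5, v≡7 (mod 8); ε(u)ε(v)=0·1, αω(v)=12·0, βω(u)=0·1; sum ≡ 0  ⇒  +1.
(a,b)_7: α=-2, u≡6; β=-1, v≡1 (mod 7); (6|7)=-1, (1|7)=+1; sign (−1)^0·-1^-1·+1^-2 = -1.
(a,b)_5: α=-4, u≡4; β=-2, v≡2 (mod 5); (4|5)=+1, (2|5)=-1; sign (−1)^0·+1^-2·-1^-4 = +1.
(a,b)_11: α=3, u≡9; β=2, v≡4 (mod 11); (9|11)=+1, (4|11)=+1; sign (−1)^0·+1^2·+1^3 = +1.
(a,b)_3: α=2, u≡2; β=-2, v≡2 (mod 3); (2|3)=-1, (2|3)=-1; sign (−1)^0·-1^-2·-1^2 = +1.
Ram(-1431859, 911183) = {7, 31}; no ℚ_7-point on the conic.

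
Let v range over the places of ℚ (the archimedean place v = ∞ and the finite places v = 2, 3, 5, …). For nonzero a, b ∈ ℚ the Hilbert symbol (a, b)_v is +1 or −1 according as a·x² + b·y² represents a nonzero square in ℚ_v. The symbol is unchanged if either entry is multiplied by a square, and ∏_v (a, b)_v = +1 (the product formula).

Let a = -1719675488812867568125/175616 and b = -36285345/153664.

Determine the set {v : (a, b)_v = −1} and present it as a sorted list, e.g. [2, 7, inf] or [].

(a, b) ≡ (-3966326, -2945) mod (ℚ^×)²; places V = {2, 3, 5, 7, 11, 13, 19, 31, 37, ∞}.
(a,b)_2: α=-9, β=-6; u≡5, v≡7 (mod 8); ε(u)ε(v)=0·1, αω(v)=-9·0, βω(u)=-6·1; sum ≡ 0  ⇒  +1.
(a,b)_19: α=3, u≡3; β=1, v≡1 (mod 19); (3|19)=-1, (1|19)=+1; sign (−1)^1·-1^1·+1^3 = +1.
(a,b)_31: α=3, u≡15; β=1, v≡30 (mod 31); (15|31)=-1, (30|31)=-1; sign (−1)^1·-1^1·-1^3 = -1.
(a,b)_5: α=4, u≡1; β=1, v≡4 (mod 5); (1|5)=+1, (4|5)=+1; sign (−1)^0·+1^1·+1^4 = +1.
(a,b)_37: α=3, u≡30; β=2, v≡8 (mod 37); (30|37)=+1, (8|37)=-1; sign (−1)^0·+1^2·-1^3 = -1.
(a,b)_7: α=-3, u≡4; β=-4, v≡2 (mod 7); (4|7)=+1, (2|7)=+1; sign (−1)^0·+1^-4·+1^-3 = +1.
(a,b)_∞: sgn(-3966326)=−, sgn(-2945)=−, so -1.
(a,b)_13: α=3, u≡6; β=0, v≡2 (mod 13); (6|13)=-1, (2|13)=-1; sign (−1)^0·-1^0·-1^3 = -1.
(a,b)_3: α=0, u≡1; β=2, v≡1 (mod 3); (1|3)=+1, (1|3)=+1; sign (−1)^0·+1^2·+1^0 = +1.
(a,b)_11: α=2, u≡7; β=0, v≡5 (mod 11); (7|11)=-1, (5|11)=+1; sign (−1)^0·-1^0·+1^2 = +1.
(-3966326, -2945 / ℚ) ramifies at {13, 31, 37, ∞}: a division algebra.

[13, 31, 37, inf]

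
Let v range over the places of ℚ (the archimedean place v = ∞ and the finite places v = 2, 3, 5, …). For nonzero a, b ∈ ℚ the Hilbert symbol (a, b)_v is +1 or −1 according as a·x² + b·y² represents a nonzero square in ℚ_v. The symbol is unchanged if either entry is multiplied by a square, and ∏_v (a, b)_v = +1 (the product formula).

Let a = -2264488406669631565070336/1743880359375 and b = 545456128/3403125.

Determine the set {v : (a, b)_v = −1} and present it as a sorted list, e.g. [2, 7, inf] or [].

[5, 7, 29, 41]

(a, b) ≡ (-287, 41615) mod (ℚ^×)²; places V = {2, 3, 5, 7, 11, 13, 29, 41, ∞}.
(a,b)_7: α=-1, u≡2; β=1, v≡1 (mod 7); (2|7)=+1, (1|7)=+1; sign (−1)^1·+1^1·+1^-1 = -1.
(a,b)_3: α=-2, u≡1; β=-2, v≡2 (mod 3); (1|3)=+1, (2|3)=-1; sign (−1)^0·+1^-2·-1^-2 = +1.
(a,b)_2: α=38, β=16; u≡1, v≡7 (mod 8); ε(u)ε(v)=0·1, αω(v)=38·0, βω(u)=16·0; sum ≡ 0  ⇒  +1.
(a,b)_5: α=-6, u≡3; β=-5, v≡2 (mod 5); (3|5)=-1, (2|5)=-1; sign (−1)^0·-1^-5·-1^-6 = -1.
(a,b)_29: α=4, u≡2; β=1, v≡3 (mod 29); (2|29)=-1, (3|29)=-1; sign (−1)^0·-1^1·-1^4 = -1.
(a,b)_13: α=2, u≡9; β=0, v≡2 (mod 13); (9|13)=+1, (2|13)=-1; sign (−1)^0·+1^0·-1^2 = +1.
(a,b)_∞: sgn(-287)=−, sgn(41615)=+, so +1.
(a,b)_11: α=-6, u≡10; β=-2, v≡7 (mod 11); (10|11)=-1, (7|11)=-1; sign (−1)^0·-1^-2·-1^-6 = +1.
(a,b)_41: α=3, u≡7; β=1, v≡23 (mod 41); (7|41)=-1, (23|41)=+1; sign (−1)^0·-1^1·+1^3 = -1.
(-287, 41615 / ℚ) ramifies at {5, 7, 29, 41}: a division algebra.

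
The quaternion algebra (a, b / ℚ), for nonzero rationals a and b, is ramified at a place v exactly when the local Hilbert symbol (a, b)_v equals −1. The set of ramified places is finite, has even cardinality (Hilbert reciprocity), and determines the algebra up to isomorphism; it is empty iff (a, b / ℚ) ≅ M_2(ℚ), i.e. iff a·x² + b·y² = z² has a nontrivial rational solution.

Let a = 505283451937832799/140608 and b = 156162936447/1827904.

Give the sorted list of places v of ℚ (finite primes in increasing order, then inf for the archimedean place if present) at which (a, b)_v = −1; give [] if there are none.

Mod squares: a ≡ 3003, b ≡ 14007. Check v ∈ {∞, 2, 3, 7, 11, 13, 23, 29, 53}.
v=2: v_2(a)=-6, v_2(b)=-6; units ≡ 3, 7 (mod 8); ε·ε+αω+βω = 1·1+-6·0+-6·1 ≡ 1  ⇒  (a,b)_2 = -1.
v=13: a=13^-3·(≡3), b=13^-4·(≡2) mod 13; (3|13)=+1, (2|13)=-1; (−1)^{-3·-4·6}·(+1)^-4·(-1)^-3 = -1.
v=29: a=29^2·(≡16), b=29^1·(≡26) mod 29; (16|29)=+1, (26|29)=-1; (−1)^{2·1·14}·(+1)^1·(-1)^2 = +1.
v=11: a=11^1·(≡3), b=11^0·(≡1) mod 11; (3|11)=+1, (1|11)=+1; (−1)^{1·0·5}·(+1)^0·(+1)^1 = +1.
v=7: a=7^5·(≡2), b=7^3·(≡6) mod 7; (2|7)=+1, (6|7)=-1; (−1)^{5·3·3}·(+1)^3·(-1)^5 = +1.
v=3: a=3^7·(≡2), b=3^5·(≡1) mod 3; (2|3)=-1, (1|3)=+1; (−1)^{7·5·1}·(-1)^5·(+1)^7 = +1.
v=23: a=23^2·(≡3), b=23^1·(≡19) mod 23; (3|23)=+1, (19|23)=-1; (−1)^{2·1·11}·(+1)^1·(-1)^2 = +1.
v=∞: 3003 > 0 and 14007 > 0  ⇒  (a,b)_∞ = +1.
v=53: a=53^2·(≡51), b=53^2·(≡11) mod 53; (51|53)=-1, (11|53)=+1; (−1)^{2·2·26}·(-1)^2·(+1)^2 = +1.
|Ram(3003, 14007)| = 2, even; anisotropic at {2, 13}.

[2, 13]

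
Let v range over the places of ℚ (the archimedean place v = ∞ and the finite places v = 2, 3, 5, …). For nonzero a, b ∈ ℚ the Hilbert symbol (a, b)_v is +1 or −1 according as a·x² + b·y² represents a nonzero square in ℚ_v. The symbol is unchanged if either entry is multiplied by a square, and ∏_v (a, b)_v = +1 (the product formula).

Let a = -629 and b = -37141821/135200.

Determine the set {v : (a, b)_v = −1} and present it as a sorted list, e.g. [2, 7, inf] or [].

[37, inf]

Mod squares: a ≡ -629, b ≡ -1258. Check v ∈ {∞, 2, 3, 5, 13, 17, 37}.
v=3: a=3^0·(≡1), b=3^10·(≡2) mod 3; (1|3)=+1, (2|3)=-1; (−1)^{0·10·1}·(+1)^10·(-1)^0 = +1.
v=17: a=17^1·(≡14), b=17^1·(≡7) mod 17; (14|17)=-1, (7|17)=-1; (−1)^{1·1·8}·(-1)^1·(-1)^1 = +1.
v=5: a=5^0·(≡1), b=5^-2·(≡3) mod 5; (1|5)=+1, (3|5)=-1; (−1)^{0·-2·2}·(+1)^-2·(-1)^0 = +1.
v=37: a=37^1·(≡20), b=37^1·(≡7) mod 37; (20|37)=-1, (7|37)=+1; (−1)^{1·1·18}·(-1)^1·(+1)^1 = -1.
v=13: a=13^0·(≡8), b=13^-2·(≡9) mod 13; (8|13)=-1, (9|13)=+1; (−1)^{0·-2·6}·(-1)^-2·(+1)^0 = +1.
v=∞: -629 < 0 and -1258 < 0  ⇒  (a,b)_∞ = -1.
v=2: v_2(a)=0, v_2(b)=-5; units ≡ 3, 3 (mod 8); ε·ε+αω+βω = 1·1+0·1+-5·1 ≡ 0  ⇒  (a,b)_2 = +1.
|Ram(-629, -1258)| = 2, even; anisotropic at {37, ∞}.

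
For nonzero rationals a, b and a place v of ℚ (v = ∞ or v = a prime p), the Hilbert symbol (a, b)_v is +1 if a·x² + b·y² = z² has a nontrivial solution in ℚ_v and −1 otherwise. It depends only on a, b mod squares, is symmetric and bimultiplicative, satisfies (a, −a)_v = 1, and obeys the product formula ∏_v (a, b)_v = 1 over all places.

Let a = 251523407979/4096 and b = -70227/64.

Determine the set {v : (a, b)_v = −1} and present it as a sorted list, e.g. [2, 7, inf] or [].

[3, 17]

Mod squares: a ≡ 51, b ≡ -3. Check v ∈ {∞, 2, 3, 17}.
v=3: a=3^11·(≡2), b=3^5·(≡2) mod 3; (2|3)=-1, (2|3)=-1; (−1)^{11·5·1}·(-1)^5·(-1)^11 = -1.
v=2: v_2(a)=-12, v_2(b)=-6; units ≡ 3, 5 (mod 8); ε·ε+αω+βω = 1·0+-12·1+-6·1 ≡ 0  ⇒  (a,b)_2 = +1.
v=17: a=17^5·(≡10), b=17^2·(≡14) mod 17; (10|17)=-1, (14|17)=-1; (−1)^{5·2·8}·(-1)^2·(-1)^5 = -1.
v=∞: 51 > 0 and -3 < 0  ⇒  (a,b)_∞ = +1.
|Ram(51, -3)| = 2, even; anisotropic at {3, 17}.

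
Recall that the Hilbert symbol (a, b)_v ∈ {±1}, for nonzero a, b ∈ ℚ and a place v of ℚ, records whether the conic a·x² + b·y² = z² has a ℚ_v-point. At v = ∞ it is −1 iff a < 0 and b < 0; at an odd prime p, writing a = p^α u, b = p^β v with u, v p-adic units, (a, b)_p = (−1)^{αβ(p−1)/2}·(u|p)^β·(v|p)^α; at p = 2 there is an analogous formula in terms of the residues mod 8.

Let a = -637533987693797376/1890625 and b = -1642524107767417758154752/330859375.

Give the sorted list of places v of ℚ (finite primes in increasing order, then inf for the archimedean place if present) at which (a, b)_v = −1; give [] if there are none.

Mod squares: a ≡ -546, b ≡ -1704794. Check v ∈ {∞, 2, 3, 5, 7, 11, 13, 17, 19, 29}.
v=7: a=7^1·(≡3), b=7^-1·(≡2) mod 7; (3|7)=-1, (2|7)=+1; (−1)^{1·-1·3}·(-1)^-1·(+1)^1 = +1.
v=∞: -546 < 0 and -1704794 < 0  ⇒  (a,b)_∞ = -1.
v=17: a=17^2·(≡15), b=17^3·(≡13) mod 17; (15|17)=+1, (13|17)=+1; (−1)^{2·3·8}·(+1)^3·(+1)^2 = +1.
v=29: a=29^2·(≡20), b=29^3·(≡8) mod 29; (20|29)=+1, (8|29)=-1; (−1)^{2·3·14}·(+1)^3·(-1)^2 = +1.
v=19: a=19^4·(≡7), b=19^7·(≡5) mod 19; (7|19)=+1, (5|19)=+1; (−1)^{4·7·9}·(+1)^7·(+1)^4 = +1.
v=5: a=5^-6·(≡4), b=5^-8·(≡4) mod 5; (4|5)=+1, (4|5)=+1; (−1)^{-6·-8·2}·(+1)^-8·(+1)^-6 = +1.
v=3: a=3^3·(≡1), b=3^2·(≡1) mod 3; (1|3)=+1, (1|3)=+1; (−1)^{3·2·1}·(+1)^2·(+1)^3 = +1.
v=11: a=11^-2·(≡1), b=11^-2·(≡6) mod 11; (1|11)=+1, (6|11)=-1; (−1)^{-2·-2·5}·(+1)^-2·(-1)^-2 = +1.
v=2: v_2(a)=13, v_2(b)=17; units ≡ 7, 3 (mod 8); ε·ε+αω+βω = 1·1+13·1+17·0 ≡ 0  ⇒  (a,b)_2 = +1.
v=13: a=13^1·(≡12), b=13^1·(≡7) mod 13; (12|13)=+1, (7|13)=-1; (−1)^{1·1·6}·(+1)^1·(-1)^1 = -1.
|Ram(-546, -1704794)| = 2, even; anisotropic at {13, ∞}.

[13, inf]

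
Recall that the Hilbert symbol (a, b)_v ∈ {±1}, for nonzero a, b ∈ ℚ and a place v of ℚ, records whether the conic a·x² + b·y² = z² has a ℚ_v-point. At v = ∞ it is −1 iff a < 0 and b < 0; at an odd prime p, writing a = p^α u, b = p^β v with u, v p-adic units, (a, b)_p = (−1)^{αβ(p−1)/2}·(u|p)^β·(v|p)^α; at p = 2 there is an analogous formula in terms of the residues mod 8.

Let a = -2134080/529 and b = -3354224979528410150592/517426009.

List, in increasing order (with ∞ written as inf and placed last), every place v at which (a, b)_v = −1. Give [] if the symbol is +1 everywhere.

(a, b) ≡ (-3705, -323) mod (ℚ^×)²; places V = {2, 3, 5, 11, 13, 17, 19, 23, 43, ∞}.
(a,b)_13: α=1, u≡12; β=2, v≡6 (mod 13); (12|13)=+1, (6|13)=-1; sign (−1)^0·+1^2·-1^1 = -1.
(a,b)_∞: sgn(-3705)=−, sgn(-323)=−, so -1.
(a,b)_2: α=6, β=6; u≡7, v≡5 (mod 8); ε(u)ε(v)=1·0, αω(v)=6·1, βω(u)=6·0; sum ≡ 0  ⇒  +1.
(a,b)_5: α=1, u≡1; β=0, v≡2 (mod 5); (1|5)=+1, (2|5)=-1; sign (−1)^0·+1^0·-1^1 = -1.
(a,b)_17: α=0, u≡16; β=5, v≡2 (mod 17); (16|17)=+1, (2|17)=+1; sign (−1)^0·+1^5·+1^0 = +1.
(a,b)_19: α=1, u≡10; β=5, v≡15 (mod 19); (10|19)=-1, (15|19)=-1; sign (−1)^1·-1^5·-1^1 = -1.
(a,b)_43: α=0, u≡14; β=-2, v≡11 (mod 43); (14|43)=+1, (11|43)=+1; sign (−1)^0·+1^-2·+1^0 = +1.
(a,b)_23: α=-2, u≡21; β=-4, v≡5 (mod 23); (21|23)=-1, (5|23)=-1; sign (−1)^0·-1^-4·-1^-2 = +1.
(a,b)_11: α=0, u≡8; β=2, v≡2 (mod 11); (8|11)=-1, (2|11)=-1; sign (−1)^0·-1^2·-1^0 = +1.
(a,b)_3: α=3, u≡1; β=6, v≡1 (mod 3); (1|3)=+1, (1|3)=+1; sign (−1)^0·+1^6·+1^3 = +1.
Ram(-3705, -323) = {5, 13, 19, ∞}; no ℚ_5-point on the conic.

[5, 13, 19, inf]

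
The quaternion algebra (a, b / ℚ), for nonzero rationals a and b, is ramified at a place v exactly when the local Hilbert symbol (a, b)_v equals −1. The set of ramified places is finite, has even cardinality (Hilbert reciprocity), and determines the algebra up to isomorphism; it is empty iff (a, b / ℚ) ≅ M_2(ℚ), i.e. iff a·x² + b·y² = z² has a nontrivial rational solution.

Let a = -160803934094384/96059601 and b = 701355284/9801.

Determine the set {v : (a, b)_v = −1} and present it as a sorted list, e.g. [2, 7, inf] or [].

Mod squares: a ≡ -3059, b ≡ 94829. Check v ∈ {∞, 2, 3, 7, 11, 19, 23, 31, 43}.
v=11: a=11^-4·(≡7), b=11^-2·(≡9) mod 11; (7|11)=-1, (9|11)=+1; (−1)^{-4·-2·5}·(-1)^-2·(+1)^-4 = +1.
v=2: v_2(a)=4, v_2(b)=2; units ≡ 5, 5 (mod 8); ε·ε+αω+βω = 0·0+4·1+2·1 ≡ 0  ⇒  (a,b)_2 = +1.
v=23: a=23^1·(≡11), b=23^1·(≡3) mod 23; (11|23)=-1, (3|23)=+1; (−1)^{1·1·11}·(-1)^1·(+1)^1 = +1.
v=31: a=31^2·(≡18), b=31^1·(≡26) mod 31; (18|31)=+1, (26|31)=-1; (−1)^{2·1·15}·(+1)^1·(-1)^2 = +1.
v=43: a=43^4·(≡12), b=43^2·(≡10) mod 43; (12|43)=-1, (10|43)=+1; (−1)^{4·2·21}·(-1)^2·(+1)^4 = +1.
v=19: a=19^1·(≡10), b=19^1·(≡10) mod 19; (10|19)=-1, (10|19)=-1; (−1)^{1·1·9}·(-1)^1·(-1)^1 = -1.
v=∞: -3059 < 0 and 94829 > 0  ⇒  (a,b)_∞ = +1.
v=3: a=3^-8·(≡1), b=3^-4·(≡2) mod 3; (1|3)=+1, (2|3)=-1; (−1)^{-8·-4·1}·(+1)^-4·(-1)^-8 = +1.
v=7: a=7^1·(≡2), b=7^1·(≡1) mod 7; (2|7)=+1, (1|7)=+1; (−1)^{1·1·3}·(+1)^1·(+1)^1 = -1.
|Ram(-3059, 94829)| = 2, even; anisotropic at {7, 19}.

[7, 19]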